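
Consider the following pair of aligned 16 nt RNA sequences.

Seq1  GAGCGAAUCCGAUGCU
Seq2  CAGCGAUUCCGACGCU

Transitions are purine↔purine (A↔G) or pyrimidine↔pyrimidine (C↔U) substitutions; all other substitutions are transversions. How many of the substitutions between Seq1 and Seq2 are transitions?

Differing sites — 1:G/C (Tv); 7:A/U (Tv); 13:U/C (Ti).
Of the 3 differences, 1 transition and 2 transversions, so the answer is 1.

1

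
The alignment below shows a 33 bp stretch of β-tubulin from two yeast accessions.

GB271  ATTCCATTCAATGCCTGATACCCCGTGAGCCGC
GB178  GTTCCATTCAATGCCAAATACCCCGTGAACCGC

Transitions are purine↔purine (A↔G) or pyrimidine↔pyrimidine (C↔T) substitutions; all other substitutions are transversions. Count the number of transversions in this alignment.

1

Mismatches occur at site 1 (A/G, transition), site 16 (T/A, transversion), site 17 (G/A, transition), site 29 (G/A, transition).
Of the 4 differences, 3 transitions and 1 transversion, so the answer is 1.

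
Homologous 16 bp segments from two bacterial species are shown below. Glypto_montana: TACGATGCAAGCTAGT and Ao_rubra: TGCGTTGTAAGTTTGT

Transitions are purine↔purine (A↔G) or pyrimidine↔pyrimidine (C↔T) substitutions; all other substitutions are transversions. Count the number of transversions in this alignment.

2

Differing sites — 2:A/G (Ti); 5:A/T (Tv); 8:C/T (Ti); 12:C/T (Ti); 14:A/T (Tv).
Of the 5 differences, 3 transitions and 2 transversions, so the answer is 2.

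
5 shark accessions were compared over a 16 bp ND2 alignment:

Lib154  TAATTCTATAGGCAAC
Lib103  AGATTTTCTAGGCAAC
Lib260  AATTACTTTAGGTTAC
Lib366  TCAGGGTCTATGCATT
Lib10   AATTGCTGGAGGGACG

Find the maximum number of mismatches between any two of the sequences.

12

Pairwise Hamming distances:
  Lib154 vs Lib103: 4
  Lib154 vs Lib260: 6
  Lib154 vs Lib366: 8
  Lib154 vs Lib10: 8
  Lib103 vs Lib260: 7
  Lib103 vs Lib366: 8
  Lib103 vs Lib10: 9
  Lib260 vs Lib366: 12
  Lib260 vs Lib10: 7
  Lib366 vs Lib10: 11
The largest is 12, between Lib260 and Lib366.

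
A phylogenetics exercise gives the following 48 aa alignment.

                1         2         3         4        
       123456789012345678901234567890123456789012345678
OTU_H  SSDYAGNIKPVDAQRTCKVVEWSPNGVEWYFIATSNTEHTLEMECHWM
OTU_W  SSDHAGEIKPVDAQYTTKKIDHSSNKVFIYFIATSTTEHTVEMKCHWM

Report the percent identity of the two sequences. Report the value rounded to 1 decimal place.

Differing sites — 4:Y/H; 7:N/E; 15:R/Y; 17:C/T; 19:V/K; 20:V/I; 21:E/D; 22:W/H; 24:P/S; 26:G/K; 28:E/F; 29:W/I; 36:N/T; 41:L/V; 44:E/K.
33 of the 48 sites match, so the percent identity is 33/48 × 100 = 68.8%.

68.8%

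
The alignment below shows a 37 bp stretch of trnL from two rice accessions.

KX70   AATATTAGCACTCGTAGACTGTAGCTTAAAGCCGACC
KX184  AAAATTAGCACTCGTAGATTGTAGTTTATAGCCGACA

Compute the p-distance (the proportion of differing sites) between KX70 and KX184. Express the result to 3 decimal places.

The sequences differ at positions 3 (T/A), 19 (C/T), 25 (C/T), 29 (A/T), 37 (C/A).
There are 5 differences over 37 sites, so p = 5/37 = 0.135.

0.135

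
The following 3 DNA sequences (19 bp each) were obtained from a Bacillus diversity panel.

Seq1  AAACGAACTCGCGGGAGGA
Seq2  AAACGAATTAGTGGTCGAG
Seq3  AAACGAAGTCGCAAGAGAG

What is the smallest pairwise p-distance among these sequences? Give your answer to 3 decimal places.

Pairwise Hamming distances:
  Seq1 vs Seq2: 7
  Seq1 vs Seq3: 5
  Seq2 vs Seq3: 7
The smallest is 5 mismatches, between Seq1 and Seq3; p = 5/19 = 0.263.

0.263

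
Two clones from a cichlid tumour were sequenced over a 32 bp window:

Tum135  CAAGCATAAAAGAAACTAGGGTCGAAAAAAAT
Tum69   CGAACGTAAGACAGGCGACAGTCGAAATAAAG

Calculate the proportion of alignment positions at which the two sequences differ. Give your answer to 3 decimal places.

Mismatches occur at site 2 (A↔G), site 4 (G↔A), site 6 (A↔G), site 10 (A↔G), site 12 (G↔C), site 14 (A↔G), site 15 (A↔G), site 17 (T↔G), site 19 (G↔C), site 20 (G↔A), site 28 (A↔T), site 32 (T↔G).
There are 12 differences over 32 sites, so p = 12/32 = 0.375.

0.375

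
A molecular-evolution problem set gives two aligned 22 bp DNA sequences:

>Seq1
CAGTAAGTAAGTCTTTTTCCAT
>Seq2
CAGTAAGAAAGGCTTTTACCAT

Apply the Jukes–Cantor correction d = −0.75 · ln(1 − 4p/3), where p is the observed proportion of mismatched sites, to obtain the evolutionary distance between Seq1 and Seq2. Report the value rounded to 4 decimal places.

Mismatches occur at site 8 (T/A), site 12 (T/G), site 18 (T/A).
p = 3/22 = 0.136364.
d = −0.75 · ln(1 − (4/3)·0.136364) = −0.75 · ln(0.818181) = −0.75 · (-0.200672) = 0.1505.

0.1505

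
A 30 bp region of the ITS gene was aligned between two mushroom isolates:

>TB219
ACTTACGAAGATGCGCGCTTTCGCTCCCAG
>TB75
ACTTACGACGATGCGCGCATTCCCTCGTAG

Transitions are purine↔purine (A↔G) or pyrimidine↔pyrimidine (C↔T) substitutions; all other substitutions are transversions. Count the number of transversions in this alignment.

The sequences differ at positions 9 (A/C, transversion), 19 (T/A, transversion), 23 (G/C, transversion), 27 (C/G, transversion), 28 (C/T, transition).
Of the 5 differences, 1 transition and 4 transversions, so the answer is 4.

4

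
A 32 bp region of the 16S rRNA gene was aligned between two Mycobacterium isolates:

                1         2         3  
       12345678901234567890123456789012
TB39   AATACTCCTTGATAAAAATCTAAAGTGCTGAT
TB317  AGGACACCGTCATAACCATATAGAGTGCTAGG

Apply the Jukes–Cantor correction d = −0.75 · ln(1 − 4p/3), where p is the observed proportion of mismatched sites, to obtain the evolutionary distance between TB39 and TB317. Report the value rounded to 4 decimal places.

0.5199

The sequences differ at positions 2 (A/G), 3 (T/G), 6 (T/A), 9 (T/G), 11 (G/C), 16 (A/C), 17 (A/C), 20 (C/A), 23 (A/G), 30 (G/A), 31 (A/G), 32 (T/G).
p = 12/32 = 0.375000.
d = −0.75 · ln(1 − (4/3)·0.375000) = −0.75 · ln(0.500000) = −0.75 · (-0.693147) = 0.5199.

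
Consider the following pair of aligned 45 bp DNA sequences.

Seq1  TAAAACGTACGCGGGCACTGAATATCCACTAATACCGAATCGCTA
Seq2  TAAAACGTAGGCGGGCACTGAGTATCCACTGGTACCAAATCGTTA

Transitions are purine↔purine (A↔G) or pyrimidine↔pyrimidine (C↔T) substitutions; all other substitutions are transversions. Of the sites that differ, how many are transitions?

5

Differing sites — 10:C/G (Tv); 22:A/G (Ti); 31:A/G (Ti); 32:A/G (Ti); 37:G/A (Ti); 43:C/T (Ti).
Of the 6 differences, 5 transitions and 1 transversion, so the answer is 5.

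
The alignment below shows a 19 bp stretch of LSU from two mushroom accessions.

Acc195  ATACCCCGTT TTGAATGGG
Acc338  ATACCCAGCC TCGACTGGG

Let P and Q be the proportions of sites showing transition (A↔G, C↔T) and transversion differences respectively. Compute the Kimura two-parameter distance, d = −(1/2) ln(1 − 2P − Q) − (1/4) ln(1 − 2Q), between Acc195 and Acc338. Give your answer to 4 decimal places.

0.3324

The sequences differ at positions 7 (C/A, transversion), 9 (T/C, transition), 10 (T/C, transition), 12 (T/C, transition), 15 (A/C, transversion).
Of the 5 differences, 3 transitions and 2 transversions over 19 sites: P = 3/19 = 0.157895, Q = 2/19 = 0.105263.
d = −0.5·ln(0.578947) − 0.25·ln(0.789474) = −0.5·(-0.546544) − 0.25·(-0.236388) = 0.3324.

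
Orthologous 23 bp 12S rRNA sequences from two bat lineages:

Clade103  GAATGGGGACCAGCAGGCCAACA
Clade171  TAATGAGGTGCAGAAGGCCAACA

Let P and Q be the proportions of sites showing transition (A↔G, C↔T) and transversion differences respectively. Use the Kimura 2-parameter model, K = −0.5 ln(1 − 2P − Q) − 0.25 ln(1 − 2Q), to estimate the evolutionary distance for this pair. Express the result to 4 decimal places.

The sequences differ at positions 1 (G/T, transversion), 6 (G/A, transition), 9 (A/T, transversion), 10 (C/G, transversion), 14 (C/A, transversion).
Of the 5 differences, 1 transition and 4 transversions over 23 sites: P = 1/23 = 0.043478, Q = 4/23 = 0.173913.
d = −0.5·ln(0.739131) − 0.25·ln(0.652174) = −0.5·(-0.302280) − 0.25·(-0.427444) = 0.2580.

0.2580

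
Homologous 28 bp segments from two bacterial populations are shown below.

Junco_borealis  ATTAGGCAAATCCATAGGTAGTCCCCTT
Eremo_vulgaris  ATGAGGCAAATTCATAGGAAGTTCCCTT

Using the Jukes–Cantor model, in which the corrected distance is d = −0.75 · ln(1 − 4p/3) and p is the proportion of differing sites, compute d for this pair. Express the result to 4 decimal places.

The sequences differ at positions 3 (T/G), 12 (C/T), 19 (T/A), 23 (C/T).
p = 4/28 = 0.142857.
d = −0.75 · ln(1 − (4/3)·0.142857) = −0.75 · ln(0.809524) = −0.75 · (-0.211309) = 0.1585.

0.1585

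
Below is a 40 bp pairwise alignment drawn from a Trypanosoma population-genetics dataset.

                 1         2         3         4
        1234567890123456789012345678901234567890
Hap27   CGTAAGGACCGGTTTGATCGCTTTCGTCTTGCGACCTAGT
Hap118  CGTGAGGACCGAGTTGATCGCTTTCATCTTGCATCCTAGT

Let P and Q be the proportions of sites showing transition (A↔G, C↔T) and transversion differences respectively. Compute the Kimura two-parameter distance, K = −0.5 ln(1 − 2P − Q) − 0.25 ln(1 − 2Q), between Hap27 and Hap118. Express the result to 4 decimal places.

Differing sites — 4:A/G (Ti); 12:G/A (Ti); 13:T/G (Tv); 26:G/A (Ti); 33:G/A (Ti); 34:A/T (Tv).
Of the 6 differences, 4 transitions and 2 transversions over 40 sites: P = 4/40 = 0.100000, Q = 2/40 = 0.050000.
d = −0.5·ln(0.750000) − 0.25·ln(0.900000) = −0.5·(-0.287682) − 0.25·(-0.105361) = 0.1702.

0.1702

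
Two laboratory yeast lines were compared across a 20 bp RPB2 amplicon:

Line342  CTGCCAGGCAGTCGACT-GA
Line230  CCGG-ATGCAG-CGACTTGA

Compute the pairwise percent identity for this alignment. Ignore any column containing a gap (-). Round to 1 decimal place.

82.4%

Excluding the 3 gap columns leaves 17 comparable sites.
Mismatches occur at site 2 (T→C), site 4 (C→G), site 7 (G→T).
14 of the 17 comparable sites match, so the percent identity is 14/17 × 100 = 82.4%.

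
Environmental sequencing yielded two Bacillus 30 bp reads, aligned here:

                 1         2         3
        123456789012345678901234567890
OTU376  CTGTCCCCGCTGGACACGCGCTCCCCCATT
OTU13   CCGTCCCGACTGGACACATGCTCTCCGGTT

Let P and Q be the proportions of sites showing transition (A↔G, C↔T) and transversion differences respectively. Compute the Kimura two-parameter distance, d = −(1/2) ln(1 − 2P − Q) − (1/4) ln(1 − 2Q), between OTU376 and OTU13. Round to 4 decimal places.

Mismatches occur at site 2 (T↔C, transition), site 8 (C↔G, transversion), site 9 (G↔A, transition), site 18 (G↔A, transition), site 19 (C↔T, transition), site 24 (C↔T, transition), site 27 (C↔G, transversion), site 28 (A↔G, transition).
Of the 8 differences, 6 transitions and 2 transversions over 30 sites: P = 6/30 = 0.200000, Q = 2/30 = 0.066667.
d = −0.5·ln(0.533333) − 0.25·ln(0.866666) = −0.5·(-0.628609) − 0.25·(-0.143102) = 0.3501.

0.3501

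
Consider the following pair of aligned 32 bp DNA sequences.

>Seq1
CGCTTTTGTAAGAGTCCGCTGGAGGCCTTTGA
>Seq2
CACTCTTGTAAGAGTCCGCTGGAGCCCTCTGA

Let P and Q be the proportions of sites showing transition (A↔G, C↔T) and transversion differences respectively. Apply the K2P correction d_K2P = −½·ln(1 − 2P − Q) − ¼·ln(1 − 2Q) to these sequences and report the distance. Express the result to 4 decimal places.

Differing sites — 2:G/A (Ti); 5:T/C (Ti); 25:G/C (Tv); 29:T/C (Ti).
Of the 4 differences, 3 transitions and 1 transversion over 32 sites: P = 3/32 = 0.093750, Q = 1/32 = 0.031250.
d = −0.5·ln(0.781250) − 0.25·ln(0.937500) = −0.5·(-0.246860) − 0.25·(-0.064539) = 0.1396.

0.1396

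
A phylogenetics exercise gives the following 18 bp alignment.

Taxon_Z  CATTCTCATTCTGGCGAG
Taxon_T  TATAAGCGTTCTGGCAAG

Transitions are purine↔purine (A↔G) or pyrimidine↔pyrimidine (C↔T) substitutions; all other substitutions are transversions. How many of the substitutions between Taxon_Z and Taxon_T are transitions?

3

The sequences differ at positions 1 (C/T, transition), 4 (T/A, transversion), 5 (C/A, transversion), 6 (T/G, transversion), 8 (A/G, transition), 16 (G/A, transition).
Of the 6 differences, 3 transitions and 3 transversions, so the answer is 3.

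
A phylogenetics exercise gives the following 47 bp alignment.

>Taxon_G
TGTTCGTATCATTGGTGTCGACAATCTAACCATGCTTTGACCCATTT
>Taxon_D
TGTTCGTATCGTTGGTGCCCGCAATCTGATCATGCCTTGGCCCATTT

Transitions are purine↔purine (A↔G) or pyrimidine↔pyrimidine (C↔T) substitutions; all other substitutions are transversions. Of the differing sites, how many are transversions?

1

Differing sites — 11:A/G (Ti); 18:T/C (Ti); 20:G/C (Tv); 21:A/G (Ti); 28:A/G (Ti); 30:C/T (Ti); 36:T/C (Ti); 40:A/G (Ti).
Of the 8 differences, 7 transitions and 1 transversion, so the answer is 1.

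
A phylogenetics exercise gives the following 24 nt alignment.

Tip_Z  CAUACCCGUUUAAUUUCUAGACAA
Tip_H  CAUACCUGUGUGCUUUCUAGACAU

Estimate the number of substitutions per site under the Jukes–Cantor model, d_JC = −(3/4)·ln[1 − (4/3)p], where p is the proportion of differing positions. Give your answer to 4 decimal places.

0.2441

Mismatches occur at site 7 (C/U), site 10 (U/G), site 12 (A/G), site 13 (A/C), site 24 (A/U).
p = 5/24 = 0.208333.
d = −0.75 · ln(1 − (4/3)·0.208333) = −0.75 · ln(0.722223) = −0.75 · (-0.325421) = 0.2441.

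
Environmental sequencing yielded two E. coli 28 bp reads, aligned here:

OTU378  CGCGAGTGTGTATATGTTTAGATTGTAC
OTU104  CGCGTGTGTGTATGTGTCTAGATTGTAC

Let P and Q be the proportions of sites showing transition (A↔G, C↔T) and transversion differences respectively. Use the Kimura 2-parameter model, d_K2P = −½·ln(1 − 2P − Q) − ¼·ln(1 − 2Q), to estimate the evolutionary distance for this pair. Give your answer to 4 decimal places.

0.1169

Differing sites — 5:A/T (Tv); 14:A/G (Ti); 18:T/C (Ti).
Of the 3 differences, 2 transitions and 1 transversion over 28 sites: P = 2/28 = 0.071429, Q = 1/28 = 0.035714.
d = −0.5·ln(0.821428) − 0.25·ln(0.928572) = −0.5·(-0.196711) − 0.25·(-0.074107) = 0.1169.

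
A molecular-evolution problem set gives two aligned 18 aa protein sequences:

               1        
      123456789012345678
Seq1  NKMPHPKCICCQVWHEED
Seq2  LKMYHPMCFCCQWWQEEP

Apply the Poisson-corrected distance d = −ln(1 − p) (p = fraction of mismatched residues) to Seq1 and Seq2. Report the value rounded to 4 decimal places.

Mismatches occur at site 1 (N/L), site 4 (P/Y), site 7 (K/M), site 9 (I/F), site 13 (V/W), site 15 (H/Q), site 18 (D/P).
p = 7/18 = 0.388889.
d = −ln(1 − 0.388889) = −ln(0.611111) = 0.4925.

0.4925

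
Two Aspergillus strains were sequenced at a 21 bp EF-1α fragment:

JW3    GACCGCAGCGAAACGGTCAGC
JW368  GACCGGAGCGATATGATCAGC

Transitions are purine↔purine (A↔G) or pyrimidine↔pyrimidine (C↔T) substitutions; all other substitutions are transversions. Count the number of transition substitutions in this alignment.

2

Differing sites — 6:C/G (Tv); 12:A/T (Tv); 14:C/T (Ti); 16:G/A (Ti).
Of the 4 differences, 2 transitions and 2 transversions, so the answer is 2.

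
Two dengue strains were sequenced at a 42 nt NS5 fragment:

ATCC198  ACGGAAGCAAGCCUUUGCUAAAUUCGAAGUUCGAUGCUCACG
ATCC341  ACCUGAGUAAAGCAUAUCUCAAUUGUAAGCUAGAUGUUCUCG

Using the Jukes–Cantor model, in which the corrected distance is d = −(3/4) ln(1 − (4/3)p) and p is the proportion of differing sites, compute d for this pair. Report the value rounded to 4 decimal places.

0.5319

Differing sites — 3:G/C; 4:G/U; 5:A/G; 8:C/U; 11:G/A; 12:C/G; 14:U/A; 16:U/A; 17:G/U; 20:A/C; 25:C/G; 26:G/U; 30:U/C; 32:C/A; 37:C/U; 40:A/U.
p = 16/42 = 0.380952.
d = −0.75 · ln(1 − (4/3)·0.380952) = −0.75 · ln(0.492064) = −0.75 · (-0.709146) = 0.5319.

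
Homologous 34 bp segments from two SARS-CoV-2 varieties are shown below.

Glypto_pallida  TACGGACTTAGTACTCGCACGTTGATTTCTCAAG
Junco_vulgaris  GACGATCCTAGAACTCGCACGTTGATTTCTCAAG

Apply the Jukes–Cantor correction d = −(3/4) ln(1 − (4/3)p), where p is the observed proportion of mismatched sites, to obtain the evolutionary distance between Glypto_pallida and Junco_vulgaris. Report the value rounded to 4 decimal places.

0.1637

Mismatches occur at site 1 (T↔G), site 5 (G↔A), site 6 (A↔T), site 8 (T↔C), site 12 (T↔A).
p = 5/34 = 0.147059.
d = −0.75 · ln(1 − (4/3)·0.147059) = −0.75 · ln(0.803921) = −0.75 · (-0.218254) = 0.1637.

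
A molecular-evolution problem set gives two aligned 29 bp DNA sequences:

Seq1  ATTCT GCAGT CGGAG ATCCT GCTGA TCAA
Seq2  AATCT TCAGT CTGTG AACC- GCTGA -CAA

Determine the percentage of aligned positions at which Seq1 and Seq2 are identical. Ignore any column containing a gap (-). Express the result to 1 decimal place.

Excluding the 2 gap columns leaves 27 comparable sites.
Differing sites — 2:T/A; 6:G/T; 12:G/T; 14:A/T; 17:T/A.
22 of the 27 comparable sites match, so the percent identity is 22/27 × 100 = 81.5%.

81.5%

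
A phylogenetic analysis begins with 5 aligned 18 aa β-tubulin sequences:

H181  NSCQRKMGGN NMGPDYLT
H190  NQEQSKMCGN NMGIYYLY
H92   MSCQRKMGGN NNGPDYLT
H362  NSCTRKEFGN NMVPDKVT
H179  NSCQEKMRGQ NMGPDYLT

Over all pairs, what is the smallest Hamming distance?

2

Pairwise Hamming distances:
  H181 vs H190: 7
  H181 vs H92: 2
  H181 vs H362: 6
  H181 vs H179: 3
  H190 vs H92: 9
  H190 vs H362: 12
  H190 vs H179: 8
  H92 vs H362: 8
  H92 vs H179: 5
  H362 vs H179: 8
The smallest is 2, between H181 and H92.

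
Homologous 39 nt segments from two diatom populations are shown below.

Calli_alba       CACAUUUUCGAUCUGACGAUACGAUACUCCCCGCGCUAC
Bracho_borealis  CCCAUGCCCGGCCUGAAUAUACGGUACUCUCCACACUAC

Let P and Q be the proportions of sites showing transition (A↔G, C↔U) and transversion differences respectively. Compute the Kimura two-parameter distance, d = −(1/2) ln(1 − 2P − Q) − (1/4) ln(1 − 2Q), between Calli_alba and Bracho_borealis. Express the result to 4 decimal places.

The sequences differ at positions 2 (A/C, transversion), 6 (U/G, transversion), 7 (U/C, transition), 8 (U/C, transition), 11 (A/G, transition), 12 (U/C, transition), 17 (C/A, transversion), 18 (G/U, transversion), 24 (A/G, transition), 30 (C/U, transition), 33 (G/A, transition), 35 (G/A, transition).
Of the 12 differences, 8 transitions and 4 transversions over 39 sites: P = 8/39 = 0.205128, Q = 4/39 = 0.102564.
d = −0.5·ln(0.487180) − 0.25·ln(0.794872) = −0.5·(-0.719122) − 0.25·(-0.229574) = 0.4170.

0.4170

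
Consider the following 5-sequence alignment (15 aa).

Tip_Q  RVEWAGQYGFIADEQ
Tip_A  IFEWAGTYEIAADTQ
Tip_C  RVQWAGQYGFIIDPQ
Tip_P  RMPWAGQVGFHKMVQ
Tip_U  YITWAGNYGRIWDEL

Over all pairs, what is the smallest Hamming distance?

Pairwise Hamming distances:
  Tip_Q vs Tip_A: 7
  Tip_Q vs Tip_C: 3
  Tip_Q vs Tip_P: 7
  Tip_Q vs Tip_U: 7
  Tip_A vs Tip_C: 9
  Tip_A vs Tip_P: 11
  Tip_A vs Tip_U: 10
  Tip_C vs Tip_P: 7
  Tip_C vs Tip_U: 8
  Tip_P vs Tip_U: 11
The smallest is 3, between Tip_Q and Tip_C.

3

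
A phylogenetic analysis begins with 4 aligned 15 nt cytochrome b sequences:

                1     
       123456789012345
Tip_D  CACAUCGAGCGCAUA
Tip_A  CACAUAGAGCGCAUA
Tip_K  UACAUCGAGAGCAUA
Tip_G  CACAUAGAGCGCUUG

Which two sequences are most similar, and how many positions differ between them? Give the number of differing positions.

1

Pairwise Hamming distances:
  Tip_D vs Tip_A: 1
  Tip_D vs Tip_K: 2
  Tip_D vs Tip_G: 3
  Tip_A vs Tip_K: 3
  Tip_A vs Tip_G: 2
  Tip_K vs Tip_G: 5
The smallest is 1, between Tip_D and Tip_A.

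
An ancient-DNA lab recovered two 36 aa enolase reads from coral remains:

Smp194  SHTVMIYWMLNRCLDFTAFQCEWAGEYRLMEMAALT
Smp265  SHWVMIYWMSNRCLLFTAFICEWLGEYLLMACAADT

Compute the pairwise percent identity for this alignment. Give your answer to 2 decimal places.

The sequences differ at positions 3 (T/W), 10 (L/S), 15 (D/L), 20 (Q/I), 24 (A/L), 28 (R/L), 31 (E/A), 32 (M/C), 35 (L/D).
27 of the 36 sites match, so the percent identity is 27/36 × 100 = 75.00%.

75.00%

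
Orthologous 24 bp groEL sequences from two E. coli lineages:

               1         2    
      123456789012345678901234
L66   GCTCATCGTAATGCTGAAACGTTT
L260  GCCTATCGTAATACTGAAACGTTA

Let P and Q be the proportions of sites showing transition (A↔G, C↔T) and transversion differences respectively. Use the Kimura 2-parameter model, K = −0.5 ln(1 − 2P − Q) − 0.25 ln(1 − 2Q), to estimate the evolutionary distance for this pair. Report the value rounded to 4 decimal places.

0.1942

The sequences differ at positions 3 (T/C, transition), 4 (C/T, transition), 13 (G/A, transition), 24 (T/A, transversion).
Of the 4 differences, 3 transitions and 1 transversion over 24 sites: P = 3/24 = 0.125000, Q = 1/24 = 0.041667.
d = −0.5·ln(0.708333) − 0.25·ln(0.916666) = −0.5·(-0.344841) − 0.25·(-0.087012) = 0.1942.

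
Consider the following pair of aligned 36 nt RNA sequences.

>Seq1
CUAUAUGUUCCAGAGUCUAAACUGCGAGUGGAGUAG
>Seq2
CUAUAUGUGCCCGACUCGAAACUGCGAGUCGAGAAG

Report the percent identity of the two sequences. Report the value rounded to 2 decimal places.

83.33%

Mismatches occur at site 9 (U↔G), site 12 (A↔C), site 15 (G↔C), site 18 (U↔G), site 30 (G↔C), site 34 (U↔A).
30 of the 36 sites match, so the percent identity is 30/36 × 100 = 83.33%.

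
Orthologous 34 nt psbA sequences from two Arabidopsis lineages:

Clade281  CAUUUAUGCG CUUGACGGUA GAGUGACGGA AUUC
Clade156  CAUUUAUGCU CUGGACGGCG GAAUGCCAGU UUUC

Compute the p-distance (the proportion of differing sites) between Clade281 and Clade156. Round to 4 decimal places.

Differing sites — 10:G/U; 13:U/G; 19:U/C; 20:A/G; 23:G/A; 26:A/C; 28:G/A; 30:A/U; 31:A/U.
There are 9 differences over 34 sites, so p = 9/34 = 0.2647.

0.2647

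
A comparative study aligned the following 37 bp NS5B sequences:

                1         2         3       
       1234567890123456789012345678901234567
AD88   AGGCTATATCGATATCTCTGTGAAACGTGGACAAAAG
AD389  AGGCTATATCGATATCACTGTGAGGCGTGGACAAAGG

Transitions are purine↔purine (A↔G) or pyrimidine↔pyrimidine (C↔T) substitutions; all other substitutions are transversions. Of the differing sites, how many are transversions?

Differing sites — 17:T/A (Tv); 24:A/G (Ti); 25:A/G (Ti); 36:A/G (Ti).
Of the 4 differences, 3 transitions and 1 transversion, so the answer is 1.

1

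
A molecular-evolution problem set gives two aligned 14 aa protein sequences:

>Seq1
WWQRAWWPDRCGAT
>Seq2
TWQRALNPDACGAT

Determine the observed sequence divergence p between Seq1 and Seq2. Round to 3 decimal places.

0.286

The sequences differ at positions 1 (W/T), 6 (W/L), 7 (W/N), 10 (R/A).
There are 4 differences over 14 sites, so p = 4/14 = 0.286.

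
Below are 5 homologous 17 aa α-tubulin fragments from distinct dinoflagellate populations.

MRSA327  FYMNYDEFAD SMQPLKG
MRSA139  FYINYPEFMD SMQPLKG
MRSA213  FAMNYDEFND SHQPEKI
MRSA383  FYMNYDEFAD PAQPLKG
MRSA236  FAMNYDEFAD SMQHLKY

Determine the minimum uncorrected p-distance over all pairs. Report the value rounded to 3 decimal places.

Pairwise Hamming distances:
  MRSA327 vs MRSA139: 3
  MRSA327 vs MRSA213: 5
  MRSA327 vs MRSA383: 2
  MRSA327 vs MRSA236: 3
  MRSA139 vs MRSA213: 7
  MRSA139 vs MRSA383: 5
  MRSA139 vs MRSA236: 6
  MRSA213 vs MRSA383: 6
  MRSA213 vs MRSA236: 5
  MRSA383 vs MRSA236: 5
The smallest is 2 mismatches, between MRSA327 and MRSA383; p = 2/17 = 0.118.

0.118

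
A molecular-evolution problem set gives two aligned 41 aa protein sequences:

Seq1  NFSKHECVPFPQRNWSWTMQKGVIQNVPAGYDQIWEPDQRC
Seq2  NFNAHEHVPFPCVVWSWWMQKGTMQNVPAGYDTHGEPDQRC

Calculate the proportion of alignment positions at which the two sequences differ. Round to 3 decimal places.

The sequences differ at positions 3 (S/N), 4 (K/A), 7 (C/H), 12 (Q/C), 13 (R/V), 14 (N/V), 18 (T/W), 23 (V/T), 24 (I/M), 33 (Q/T), 34 (I/H), 35 (W/G).
There are 12 differences over 41 sites, so p = 12/41 = 0.293.

0.293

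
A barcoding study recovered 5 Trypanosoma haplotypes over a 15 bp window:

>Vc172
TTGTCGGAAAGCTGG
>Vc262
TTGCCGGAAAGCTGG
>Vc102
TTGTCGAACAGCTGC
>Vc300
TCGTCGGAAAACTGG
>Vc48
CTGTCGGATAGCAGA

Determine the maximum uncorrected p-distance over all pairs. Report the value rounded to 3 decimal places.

Pairwise Hamming distances:
  Vc172 vs Vc262: 1
  Vc172 vs Vc102: 3
  Vc172 vs Vc300: 2
  Vc172 vs Vc48: 4
  Vc262 vs Vc102: 4
  Vc262 vs Vc300: 3
  Vc262 vs Vc48: 5
  Vc102 vs Vc300: 5
  Vc102 vs Vc48: 5
  Vc300 vs Vc48: 6
The largest is 6 mismatches, between Vc300 and Vc48; p = 6/15 = 0.400.

0.400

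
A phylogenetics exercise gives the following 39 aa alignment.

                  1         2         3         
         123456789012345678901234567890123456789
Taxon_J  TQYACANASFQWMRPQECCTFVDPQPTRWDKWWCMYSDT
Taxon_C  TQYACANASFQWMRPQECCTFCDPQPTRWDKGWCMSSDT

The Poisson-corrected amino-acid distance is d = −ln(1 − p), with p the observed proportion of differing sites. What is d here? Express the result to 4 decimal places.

0.0800

Mismatches occur at site 22 (V→C), site 32 (W→G), site 36 (Y→S).
p = 3/39 = 0.076923.
d = −ln(1 − 0.076923) = −ln(0.923077) = 0.0800.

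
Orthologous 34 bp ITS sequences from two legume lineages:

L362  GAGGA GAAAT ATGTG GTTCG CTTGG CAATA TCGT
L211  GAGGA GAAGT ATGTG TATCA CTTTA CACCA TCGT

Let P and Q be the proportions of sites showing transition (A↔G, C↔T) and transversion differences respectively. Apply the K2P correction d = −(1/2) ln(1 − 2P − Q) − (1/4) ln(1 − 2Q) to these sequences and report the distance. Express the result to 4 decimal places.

Differing sites — 9:A/G (Ti); 16:G/T (Tv); 17:T/A (Tv); 20:G/A (Ti); 24:G/T (Tv); 25:G/A (Ti); 28:A/C (Tv); 29:T/C (Ti).
Of the 8 differences, 4 transitions and 4 transversions over 34 sites: P = 4/34 = 0.117647, Q = 4/34 = 0.117647.
d = −0.5·ln(0.647059) − 0.25·ln(0.764706) = −0.5·(-0.435318) − 0.25·(-0.268264) = 0.2847.

0.2847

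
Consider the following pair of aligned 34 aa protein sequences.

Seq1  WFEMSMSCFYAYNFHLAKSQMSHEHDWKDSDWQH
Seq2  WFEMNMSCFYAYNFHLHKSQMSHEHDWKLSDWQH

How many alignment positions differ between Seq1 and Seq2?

3

Differing sites — 5:S/N; 17:A/H; 29:D/L.
That gives 3 mismatches out of 34 aligned sites, so the Hamming distance is 3.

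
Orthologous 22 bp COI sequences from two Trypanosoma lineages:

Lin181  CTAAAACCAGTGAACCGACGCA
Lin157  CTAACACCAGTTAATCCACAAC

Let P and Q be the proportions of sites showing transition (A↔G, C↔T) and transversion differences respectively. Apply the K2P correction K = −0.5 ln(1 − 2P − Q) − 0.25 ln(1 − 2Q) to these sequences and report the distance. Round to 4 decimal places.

0.4146

Mismatches occur at site 5 (A↔C, transversion), site 12 (G↔T, transversion), site 15 (C↔T, transition), site 17 (G↔C, transversion), site 20 (G↔A, transition), site 21 (C↔A, transversion), site 22 (A↔C, transversion).
Of the 7 differences, 2 transitions and 5 transversions over 22 sites: P = 2/22 = 0.090909, Q = 5/22 = 0.227273.
d = −0.5·ln(0.590909) − 0.25·ln(0.545454) = −0.5·(-0.526093) − 0.25·(-0.606137) = 0.4146.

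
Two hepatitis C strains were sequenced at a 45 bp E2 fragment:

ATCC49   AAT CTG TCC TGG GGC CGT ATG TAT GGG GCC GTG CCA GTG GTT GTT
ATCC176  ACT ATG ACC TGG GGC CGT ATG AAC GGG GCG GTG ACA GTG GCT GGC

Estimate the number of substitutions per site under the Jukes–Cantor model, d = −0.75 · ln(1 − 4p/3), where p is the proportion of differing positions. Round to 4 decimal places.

0.2635

The sequences differ at positions 2 (A/C), 4 (C/A), 7 (T/A), 22 (T/A), 24 (T/C), 30 (C/G), 34 (C/A), 41 (T/C), 44 (T/G), 45 (T/C).
p = 10/45 = 0.222222.
d = −0.75 · ln(1 − (4/3)·0.222222) = −0.75 · ln(0.703704) = −0.75 · (-0.351397) = 0.2635.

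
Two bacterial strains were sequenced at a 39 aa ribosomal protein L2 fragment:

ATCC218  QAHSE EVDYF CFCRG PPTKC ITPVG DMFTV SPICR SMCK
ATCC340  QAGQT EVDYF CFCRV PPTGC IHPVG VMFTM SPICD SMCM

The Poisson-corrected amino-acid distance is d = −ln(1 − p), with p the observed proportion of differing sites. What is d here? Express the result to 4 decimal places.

Mismatches occur at site 3 (H→G), site 4 (S→Q), site 5 (E→T), site 15 (G→V), site 19 (K→G), site 22 (T→H), site 26 (D→V), site 30 (V→M), site 35 (R→D), site 39 (K→M).
p = 10/39 = 0.256410.
d = −ln(1 − 0.256410) = −ln(0.743590) = 0.2963.

0.2963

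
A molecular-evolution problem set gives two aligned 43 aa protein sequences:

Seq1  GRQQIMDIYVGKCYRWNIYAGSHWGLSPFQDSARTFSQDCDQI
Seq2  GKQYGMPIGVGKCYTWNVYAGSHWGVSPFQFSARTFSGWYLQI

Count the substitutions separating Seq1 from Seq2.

13

The sequences differ at positions 2 (R/K), 4 (Q/Y), 5 (I/G), 7 (D/P), 9 (Y/G), 15 (R/T), 18 (I/V), 26 (L/V), 31 (D/F), 38 (Q/G), 39 (D/W), 40 (C/Y), 41 (D/L).
That gives 13 mismatches out of 43 aligned sites, so the Hamming distance is 13.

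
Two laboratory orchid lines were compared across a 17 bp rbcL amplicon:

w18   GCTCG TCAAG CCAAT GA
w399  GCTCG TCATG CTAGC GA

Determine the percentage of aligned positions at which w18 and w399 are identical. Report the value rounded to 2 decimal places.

76.47%

The sequences differ at positions 9 (A/T), 12 (C/T), 14 (A/G), 15 (T/C).
13 of the 17 sites match, so the percent identity is 13/17 × 100 = 76.47%.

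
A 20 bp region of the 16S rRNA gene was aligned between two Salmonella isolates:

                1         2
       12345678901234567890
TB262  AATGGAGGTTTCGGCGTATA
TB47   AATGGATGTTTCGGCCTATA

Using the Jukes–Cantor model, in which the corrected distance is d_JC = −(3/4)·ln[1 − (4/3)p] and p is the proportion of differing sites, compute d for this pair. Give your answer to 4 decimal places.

Mismatches occur at site 7 (G→T), site 16 (G→C).
p = 2/20 = 0.100000.
d = −0.75 · ln(1 − (4/3)·0.100000) = −0.75 · ln(0.866667) = −0.75 · (-0.143100) = 0.1073.

0.1073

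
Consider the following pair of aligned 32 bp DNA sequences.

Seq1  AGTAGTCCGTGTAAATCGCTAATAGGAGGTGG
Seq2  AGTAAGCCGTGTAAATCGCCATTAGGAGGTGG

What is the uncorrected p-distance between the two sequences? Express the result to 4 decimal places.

Differing sites — 5:G/A; 6:T/G; 20:T/C; 22:A/T.
There are 4 differences over 32 sites, so p = 4/32 = 0.1250.

0.1250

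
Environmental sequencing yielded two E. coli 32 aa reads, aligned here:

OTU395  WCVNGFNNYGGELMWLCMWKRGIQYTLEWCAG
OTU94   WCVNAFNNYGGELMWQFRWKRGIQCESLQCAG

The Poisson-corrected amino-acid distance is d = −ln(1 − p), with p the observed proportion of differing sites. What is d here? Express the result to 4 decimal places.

Mismatches occur at site 5 (G/A), site 16 (L/Q), site 17 (C/F), site 18 (M/R), site 25 (Y/C), site 26 (T/E), site 27 (L/S), site 28 (E/L), site 29 (W/Q).
p = 9/32 = 0.281250.
d = −ln(1 − 0.281250) = −ln(0.718750) = 0.3302.

0.3302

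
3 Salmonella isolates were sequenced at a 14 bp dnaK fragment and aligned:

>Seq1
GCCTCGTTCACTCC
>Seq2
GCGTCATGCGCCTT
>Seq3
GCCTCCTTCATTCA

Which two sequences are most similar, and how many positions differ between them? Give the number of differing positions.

Pairwise Hamming distances:
  Seq1 vs Seq2: 7
  Seq1 vs Seq3: 3
  Seq2 vs Seq3: 8
The smallest is 3, between Seq1 and Seq3.

3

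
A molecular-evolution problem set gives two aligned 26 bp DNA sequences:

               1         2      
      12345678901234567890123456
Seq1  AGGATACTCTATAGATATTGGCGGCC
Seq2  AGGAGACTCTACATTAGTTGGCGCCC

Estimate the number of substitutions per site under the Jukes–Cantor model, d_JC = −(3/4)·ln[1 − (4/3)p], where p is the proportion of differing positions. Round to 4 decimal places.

The sequences differ at positions 5 (T/G), 12 (T/C), 14 (G/T), 15 (A/T), 16 (T/A), 17 (A/G), 24 (G/C).
p = 7/26 = 0.269231.
d = −0.75 · ln(1 − (4/3)·0.269231) = −0.75 · ln(0.641025) = −0.75 · (-0.444687) = 0.3335.

0.3335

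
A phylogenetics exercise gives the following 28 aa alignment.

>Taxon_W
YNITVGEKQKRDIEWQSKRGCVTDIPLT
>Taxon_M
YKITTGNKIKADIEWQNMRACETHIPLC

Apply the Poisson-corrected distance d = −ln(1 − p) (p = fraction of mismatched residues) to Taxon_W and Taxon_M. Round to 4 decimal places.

The sequences differ at positions 2 (N/K), 5 (V/T), 7 (E/N), 9 (Q/I), 11 (R/A), 17 (S/N), 18 (K/M), 20 (G/A), 22 (V/E), 24 (D/H), 28 (T/C).
p = 11/28 = 0.392857.
d = −ln(1 − 0.392857) = −ln(0.607143) = 0.4990.

0.4990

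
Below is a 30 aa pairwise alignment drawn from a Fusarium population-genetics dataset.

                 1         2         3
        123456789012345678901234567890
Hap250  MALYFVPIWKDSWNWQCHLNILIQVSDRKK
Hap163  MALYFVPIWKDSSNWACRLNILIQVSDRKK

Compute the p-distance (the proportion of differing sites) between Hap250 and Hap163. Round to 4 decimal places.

0.1000

Differing sites — 13:W/S; 16:Q/A; 18:H/R.
There are 3 differences over 30 sites, so p = 3/30 = 0.1000.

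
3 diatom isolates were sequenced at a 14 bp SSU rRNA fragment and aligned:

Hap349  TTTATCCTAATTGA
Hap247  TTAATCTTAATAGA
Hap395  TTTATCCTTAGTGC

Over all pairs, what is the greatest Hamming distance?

Pairwise Hamming distances:
  Hap349 vs Hap247: 3
  Hap349 vs Hap395: 3
  Hap247 vs Hap395: 6
The largest is 6, between Hap247 and Hap395.

6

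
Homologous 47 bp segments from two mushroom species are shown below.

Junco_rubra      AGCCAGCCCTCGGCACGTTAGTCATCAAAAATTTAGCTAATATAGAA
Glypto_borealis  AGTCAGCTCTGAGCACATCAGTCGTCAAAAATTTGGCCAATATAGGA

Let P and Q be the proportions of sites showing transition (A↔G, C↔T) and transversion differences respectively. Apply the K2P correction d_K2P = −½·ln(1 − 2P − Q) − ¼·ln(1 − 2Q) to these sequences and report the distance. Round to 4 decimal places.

Mismatches occur at site 3 (C↔T, transition), site 8 (C↔T, transition), site 11 (C↔G, transversion), site 12 (G↔A, transition), site 17 (G↔A, transition), site 19 (T↔C, transition), site 24 (A↔G, transition), site 35 (A↔G, transition), site 38 (T↔C, transition), site 46 (A↔G, transition).
Of the 10 differences, 9 transitions and 1 transversion over 47 sites: P = 9/47 = 0.191489, Q = 1/47 = 0.021277.
d = −0.5·ln(0.595745) − 0.25·ln(0.957446) = −0.5·(-0.517943) − 0.25·(-0.043486) = 0.2698.

0.2698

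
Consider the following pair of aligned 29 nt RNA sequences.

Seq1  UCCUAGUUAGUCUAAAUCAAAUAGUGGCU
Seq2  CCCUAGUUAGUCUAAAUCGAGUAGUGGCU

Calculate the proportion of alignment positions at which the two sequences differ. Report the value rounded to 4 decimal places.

0.1034

Differing sites — 1:U/C; 19:A/G; 21:A/G.
There are 3 differences over 29 sites, so p = 3/29 = 0.1034.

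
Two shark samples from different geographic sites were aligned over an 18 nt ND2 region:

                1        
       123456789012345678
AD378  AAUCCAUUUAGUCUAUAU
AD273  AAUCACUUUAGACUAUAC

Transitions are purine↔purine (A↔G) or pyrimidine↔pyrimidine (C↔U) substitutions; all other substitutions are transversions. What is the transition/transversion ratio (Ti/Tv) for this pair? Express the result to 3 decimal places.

0.333

The sequences differ at positions 5 (C/A, transversion), 6 (A/C, transversion), 12 (U/A, transversion), 18 (U/C, transition).
Of the 4 differences, 1 transition and 3 transversions, so Ti/Tv = 1/3 = 0.333.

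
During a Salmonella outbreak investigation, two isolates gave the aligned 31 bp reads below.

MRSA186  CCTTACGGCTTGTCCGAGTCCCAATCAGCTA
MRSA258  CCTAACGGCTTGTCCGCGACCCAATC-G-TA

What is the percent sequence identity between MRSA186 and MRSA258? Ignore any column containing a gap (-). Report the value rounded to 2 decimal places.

89.66%

Excluding the 2 gap columns leaves 29 comparable sites.
Differing sites — 4:T/A; 17:A/C; 19:T/A.
26 of the 29 comparable sites match, so the percent identity is 26/29 × 100 = 89.66%.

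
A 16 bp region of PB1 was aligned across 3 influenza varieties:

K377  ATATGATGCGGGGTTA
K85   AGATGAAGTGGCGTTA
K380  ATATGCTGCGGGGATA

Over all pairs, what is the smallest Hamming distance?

Pairwise Hamming distances:
  K377 vs K85: 4
  K377 vs K380: 2
  K85 vs K380: 6
The smallest is 2, between K377 and K380.

2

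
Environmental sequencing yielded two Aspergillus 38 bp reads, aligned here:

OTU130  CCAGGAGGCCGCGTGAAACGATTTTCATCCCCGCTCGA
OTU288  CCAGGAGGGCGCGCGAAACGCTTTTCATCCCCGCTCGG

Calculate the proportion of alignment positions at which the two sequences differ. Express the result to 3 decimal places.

0.105

The sequences differ at positions 9 (C/G), 14 (T/C), 21 (A/C), 38 (A/G).
There are 4 differences over 38 sites, so p = 4/38 = 0.105.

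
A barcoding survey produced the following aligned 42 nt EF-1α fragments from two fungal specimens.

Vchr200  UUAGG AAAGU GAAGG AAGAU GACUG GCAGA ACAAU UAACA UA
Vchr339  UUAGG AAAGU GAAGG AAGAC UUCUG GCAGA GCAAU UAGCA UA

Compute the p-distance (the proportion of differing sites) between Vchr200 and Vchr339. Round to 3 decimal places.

Mismatches occur at site 20 (U/C), site 21 (G/U), site 22 (A/U), site 31 (A/G), site 38 (A/G).
There are 5 differences over 42 sites, so p = 5/42 = 0.119.

0.119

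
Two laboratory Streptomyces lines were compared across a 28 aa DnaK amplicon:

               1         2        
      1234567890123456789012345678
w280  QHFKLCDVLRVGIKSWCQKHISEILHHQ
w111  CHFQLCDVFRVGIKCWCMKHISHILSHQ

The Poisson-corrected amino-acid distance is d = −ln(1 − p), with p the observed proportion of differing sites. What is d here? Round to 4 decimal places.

0.2877

The sequences differ at positions 1 (Q/C), 4 (K/Q), 9 (L/F), 15 (S/C), 18 (Q/M), 23 (E/H), 26 (H/S).
p = 7/28 = 0.250000.
d = −ln(1 − 0.250000) = −ln(0.750000) = 0.2877.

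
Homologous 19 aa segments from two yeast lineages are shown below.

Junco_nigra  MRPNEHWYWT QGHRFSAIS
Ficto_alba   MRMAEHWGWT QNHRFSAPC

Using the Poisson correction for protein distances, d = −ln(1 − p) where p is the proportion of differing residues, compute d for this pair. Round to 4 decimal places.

Differing sites — 3:P/M; 4:N/A; 8:Y/G; 12:G/N; 18:I/P; 19:S/C.
p = 6/19 = 0.315789.
d = −ln(1 − 0.315789) = −ln(0.684211) = 0.3795.

0.3795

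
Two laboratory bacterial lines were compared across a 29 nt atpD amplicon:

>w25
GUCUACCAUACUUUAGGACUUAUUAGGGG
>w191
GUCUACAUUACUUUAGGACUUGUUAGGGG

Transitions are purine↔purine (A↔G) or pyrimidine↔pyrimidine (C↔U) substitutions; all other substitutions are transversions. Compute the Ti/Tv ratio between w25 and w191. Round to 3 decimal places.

Mismatches occur at site 7 (C→A, transversion), site 8 (A→U, transversion), site 22 (A→G, transition).
Of the 3 differences, 1 transition and 2 transversions, so Ti/Tv = 1/2 = 0.500.

0.500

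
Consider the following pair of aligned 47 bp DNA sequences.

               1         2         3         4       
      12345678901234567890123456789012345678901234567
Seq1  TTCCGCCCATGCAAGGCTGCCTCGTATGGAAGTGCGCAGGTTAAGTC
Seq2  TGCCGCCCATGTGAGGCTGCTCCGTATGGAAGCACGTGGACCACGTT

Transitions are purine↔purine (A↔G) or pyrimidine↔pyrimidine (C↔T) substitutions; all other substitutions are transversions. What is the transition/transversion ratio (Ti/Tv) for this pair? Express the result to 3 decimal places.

Differing sites — 2:T/G (Tv); 12:C/T (Ti); 13:A/G (Ti); 21:C/T (Ti); 22:T/C (Ti); 33:T/C (Ti); 34:G/A (Ti); 37:C/T (Ti); 38:A/G (Ti); 40:G/A (Ti); 41:T/C (Ti); 42:T/C (Ti); 44:A/C (Tv); 47:C/T (Ti).
Of the 14 differences, 12 transitions and 2 transversions, so Ti/Tv = 12/2 = 6.000.

6.000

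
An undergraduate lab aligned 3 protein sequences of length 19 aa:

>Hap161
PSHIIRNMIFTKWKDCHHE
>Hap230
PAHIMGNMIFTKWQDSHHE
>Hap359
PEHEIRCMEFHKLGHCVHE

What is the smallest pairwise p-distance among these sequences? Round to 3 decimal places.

0.263

Pairwise Hamming distances:
  Hap161 vs Hap230: 5
  Hap161 vs Hap359: 9
  Hap230 vs Hap359: 12
The smallest is 5 mismatches, between Hap161 and Hap230; p = 5/19 = 0.263.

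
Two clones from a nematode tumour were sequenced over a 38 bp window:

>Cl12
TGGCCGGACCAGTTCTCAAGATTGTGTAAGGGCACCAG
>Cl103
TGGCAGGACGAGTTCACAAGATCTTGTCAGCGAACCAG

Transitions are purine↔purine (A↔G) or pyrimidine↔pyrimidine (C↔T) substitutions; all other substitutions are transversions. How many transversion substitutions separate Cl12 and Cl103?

The sequences differ at positions 5 (C/A, transversion), 10 (C/G, transversion), 16 (T/A, transversion), 23 (T/C, transition), 24 (G/T, transversion), 28 (A/C, transversion), 31 (G/C, transversion), 33 (C/A, transversion).
Of the 8 differences, 1 transition and 7 transversions, so the answer is 7.

7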